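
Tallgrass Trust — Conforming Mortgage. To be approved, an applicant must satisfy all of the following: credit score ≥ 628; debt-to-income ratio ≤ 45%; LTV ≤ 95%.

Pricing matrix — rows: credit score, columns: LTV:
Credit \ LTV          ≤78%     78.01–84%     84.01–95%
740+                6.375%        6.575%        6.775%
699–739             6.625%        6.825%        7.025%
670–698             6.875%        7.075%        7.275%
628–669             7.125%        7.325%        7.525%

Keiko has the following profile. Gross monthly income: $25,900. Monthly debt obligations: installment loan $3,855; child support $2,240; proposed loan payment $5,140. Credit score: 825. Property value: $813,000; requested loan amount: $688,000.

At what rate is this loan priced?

Credit score 825 ≥ 628; Total monthly debts = (3,855 + 2,240 + 5,140) = 11,235. DTI = 11,235/25,900 = 43.4% ≤ 45%
LTV = 688,000/813,000 = 84.6% ≤ 95%
Credit 825 → row 740+; LTV 84.6% → column 84.01–95%. Grid cell → 6.775%.

6.775%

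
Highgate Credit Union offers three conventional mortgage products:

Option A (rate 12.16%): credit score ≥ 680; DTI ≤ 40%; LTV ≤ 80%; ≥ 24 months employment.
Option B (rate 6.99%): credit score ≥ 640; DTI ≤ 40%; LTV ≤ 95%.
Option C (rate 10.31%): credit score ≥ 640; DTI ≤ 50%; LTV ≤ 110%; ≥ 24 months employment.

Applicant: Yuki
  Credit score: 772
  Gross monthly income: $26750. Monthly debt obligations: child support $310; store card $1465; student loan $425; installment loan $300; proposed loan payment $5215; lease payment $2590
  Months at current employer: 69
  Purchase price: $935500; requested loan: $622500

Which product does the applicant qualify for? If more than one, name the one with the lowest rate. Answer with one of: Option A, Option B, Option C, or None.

Option B

Total debts = (310 + 1,465 + 425 + 300 + 5,215 + 2,590) = 10,305; DTI = 10,305/26,750 = 38.5%.
LTV = 622,500/935,500 = 66.5%.
Option A: score 772 ≥ 680; DTI 38.5% ≤ 40%; LTV 66.5% ≤ 80%; employment 69 ≥ 24 mo → qualifies.
Option B: score 772 ≥ 640; DTI 38.5% ≤ 40%; LTV 66.5% ≤ 95% → qualifies.
Option C: score 772 ≥ 640; DTI 38.5% ≤ 50%; LTV 66.5% ≤ 110%; employment 69 ≥ 24 mo → qualifies.
Qualifying: Option A, Option B, Option C. Lowest rate is 6.99% → Option B.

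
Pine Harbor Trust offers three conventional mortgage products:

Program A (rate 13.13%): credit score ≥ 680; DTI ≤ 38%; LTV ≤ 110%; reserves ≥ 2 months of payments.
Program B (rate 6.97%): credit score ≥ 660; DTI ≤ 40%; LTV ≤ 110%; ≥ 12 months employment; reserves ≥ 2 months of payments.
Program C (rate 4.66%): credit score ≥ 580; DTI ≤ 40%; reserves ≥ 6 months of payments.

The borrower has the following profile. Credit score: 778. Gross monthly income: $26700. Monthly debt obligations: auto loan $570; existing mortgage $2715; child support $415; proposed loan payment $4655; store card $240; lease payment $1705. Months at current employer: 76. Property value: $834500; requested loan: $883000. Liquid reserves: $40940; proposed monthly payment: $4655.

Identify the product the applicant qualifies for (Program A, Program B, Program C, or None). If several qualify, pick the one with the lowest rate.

Total debts = (570 + 2,715 + 415 + 4,655 + 240 + 1,705) = 10,300; DTI = 10,300/26,700 = 38.6%.
LTV = 883,000/834,500 = 105.8%.
Reserves = 40,940/4,655 = 8.8 months.
Program A: score 778 ≥ 680; DTI 38.6% > 38%; LTV 105.8% ≤ 110%; reserves 8.8 ≥ 2 mo → does not qualify.
Program B: score 778 ≥ 660; DTI 38.6% ≤ 40%; LTV 105.8% ≤ 110%; employment 76 ≥ 12 mo; reserves 8.8 ≥ 2 mo → qualifies.
Program C: score 778 ≥ 580; DTI 38.6% ≤ 40%; reserves 8.8 ≥ 6 mo → qualifies.
Qualifying: Program B, Program C. Lowest rate is 4.66% → Program C.

Program C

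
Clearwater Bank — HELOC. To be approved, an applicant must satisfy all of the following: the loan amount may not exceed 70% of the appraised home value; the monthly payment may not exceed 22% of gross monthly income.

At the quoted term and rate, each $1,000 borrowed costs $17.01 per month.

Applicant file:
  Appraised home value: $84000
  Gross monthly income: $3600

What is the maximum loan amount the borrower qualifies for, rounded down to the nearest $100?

$46,500

Payment cap: 22% × $3,600 = $792/month.
At $17.01 per $1,000, that supports 792/17.01 × 1,000 ≈ $46,560 → $46,500.
LTV cap: 70% × $84,000 = $58,800 → $58,800.
Binding constraint: payment-to-income.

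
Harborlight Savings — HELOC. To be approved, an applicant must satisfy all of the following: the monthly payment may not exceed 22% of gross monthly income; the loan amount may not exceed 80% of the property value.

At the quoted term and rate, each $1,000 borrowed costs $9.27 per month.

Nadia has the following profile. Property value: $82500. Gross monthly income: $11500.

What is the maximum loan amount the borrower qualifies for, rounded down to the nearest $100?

Payment cap: 22% × $11,500 = $2,530/month.
At $9.27 per $1,000, that supports 2,530/9.27 × 1,000 ≈ $272,923 → $272,900.
LTV cap: 80% × $82,500 = $66,000 → $66,000.
Binding constraint: loan-to-value.

$66,000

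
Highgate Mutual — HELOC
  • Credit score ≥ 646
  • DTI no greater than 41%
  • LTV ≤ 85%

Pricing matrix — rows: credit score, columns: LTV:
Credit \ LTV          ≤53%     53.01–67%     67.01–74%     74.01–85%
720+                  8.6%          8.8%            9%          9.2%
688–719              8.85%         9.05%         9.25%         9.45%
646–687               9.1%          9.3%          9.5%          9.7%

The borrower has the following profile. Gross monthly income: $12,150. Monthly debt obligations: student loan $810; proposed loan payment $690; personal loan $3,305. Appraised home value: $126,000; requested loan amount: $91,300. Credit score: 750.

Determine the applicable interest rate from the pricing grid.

Credit score 750 ≥ 646; Total monthly debts = (810 + 690 + 3,305) = 4,805. DTI: 4,805 ÷ 12,150 = 39.5%, within the 41% cap
Loan-to-value = 91,300/126,000 = 72.5% — pass (85% max)
Row: 750 falls in 720+. Column: 72.5% falls in 67.01–74%. Rate = 9%.

9%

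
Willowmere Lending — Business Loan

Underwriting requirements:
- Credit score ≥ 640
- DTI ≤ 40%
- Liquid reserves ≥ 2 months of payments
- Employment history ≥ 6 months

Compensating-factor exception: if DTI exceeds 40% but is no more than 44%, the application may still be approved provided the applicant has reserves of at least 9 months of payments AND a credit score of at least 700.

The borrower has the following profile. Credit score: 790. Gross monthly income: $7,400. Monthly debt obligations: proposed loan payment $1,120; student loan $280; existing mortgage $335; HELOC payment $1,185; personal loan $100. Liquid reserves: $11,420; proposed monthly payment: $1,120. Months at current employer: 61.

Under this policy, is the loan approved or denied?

Approved

Credit score 790 ≥ 640 (meets base)
Total debts = (1,120 + 280 + 335 + 1,185 + 100) = 3,020. DTI = 3,020/7,400 = 40.8% > 40% — standard DTI limit exceeded.
Liquid reserves cover 11,420/1,120 = 10.2 months — ≥ 2 required
Employment 61 ≥ 6 months
40.8% falls in the override range (40%–44%), so the compensating-factor test applies.
Reserves 10.2 ≥ 9 months; credit score 790 ≥ 700.
Both compensating conditions met → exception applies.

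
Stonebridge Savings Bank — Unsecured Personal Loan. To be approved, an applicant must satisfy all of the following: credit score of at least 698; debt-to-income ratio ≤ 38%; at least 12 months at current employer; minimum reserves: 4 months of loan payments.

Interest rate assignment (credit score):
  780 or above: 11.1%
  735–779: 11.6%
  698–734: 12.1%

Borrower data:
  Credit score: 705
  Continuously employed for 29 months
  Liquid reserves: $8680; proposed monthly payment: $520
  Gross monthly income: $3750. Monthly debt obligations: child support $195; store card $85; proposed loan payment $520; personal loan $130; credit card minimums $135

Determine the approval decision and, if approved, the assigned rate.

Approved at 12.1%

Credit score 705 ≥ 698 (meets minimum)
Reserves = 8,680/520 = 16.7 months ≥ 4
Total monthly debts = (195 + 85 + 520 + 130 + 135) = 1,065. DTI = 1,065/3,750 = 28.4% ≤ 38%
Employment 29 ≥ 12 months
All requirements met. Score 705 falls in the 698–734 tier → 12.1%.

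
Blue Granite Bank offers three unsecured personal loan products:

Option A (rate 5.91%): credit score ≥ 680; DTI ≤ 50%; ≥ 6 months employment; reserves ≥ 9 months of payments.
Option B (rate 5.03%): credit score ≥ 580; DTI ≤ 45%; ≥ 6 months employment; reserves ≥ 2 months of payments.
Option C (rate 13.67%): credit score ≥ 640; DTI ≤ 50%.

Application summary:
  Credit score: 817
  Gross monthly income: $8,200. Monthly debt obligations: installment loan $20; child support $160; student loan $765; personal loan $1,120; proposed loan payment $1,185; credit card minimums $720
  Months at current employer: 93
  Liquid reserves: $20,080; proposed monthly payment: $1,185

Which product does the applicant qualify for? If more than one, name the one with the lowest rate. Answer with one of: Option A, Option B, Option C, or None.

Option A

Total debts = (20 + 160 + 765 + 1,120 + 1,185 + 720) = 3,970; DTI = 3,970/8,200 = 48.4%.
Reserves = 20,080/1,185 = 16.9 months.
Option A: score 817 ≥ 680; DTI 48.4% ≤ 50%; employment 93 ≥ 6 mo; reserves 16.9 ≥ 9 mo → qualifies.
Option B: score 817 ≥ 580; DTI 48.4% > 45%; employment 93 ≥ 6 mo; reserves 16.9 ≥ 2 mo → does not qualify.
Option C: score 817 ≥ 640; DTI 48.4% ≤ 50% → qualifies.
Qualifying: Option A, Option C. Lowest rate is 5.91% → Option A.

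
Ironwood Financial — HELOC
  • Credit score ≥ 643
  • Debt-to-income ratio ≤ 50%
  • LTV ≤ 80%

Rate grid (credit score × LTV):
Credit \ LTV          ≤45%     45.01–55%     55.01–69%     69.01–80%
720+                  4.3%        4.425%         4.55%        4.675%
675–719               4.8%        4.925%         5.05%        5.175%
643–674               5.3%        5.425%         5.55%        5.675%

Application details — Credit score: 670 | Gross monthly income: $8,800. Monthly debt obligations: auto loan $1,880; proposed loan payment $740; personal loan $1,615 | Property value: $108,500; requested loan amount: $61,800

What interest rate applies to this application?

5.55%

Credit score 670 ≥ 643; Total monthly debts = (1,880 + 740 + 1,615) = 4,235. Debt-to-income = 4,235/8,800 = 48.1% — meets 50% limit
LTV: 61,800 ÷ 108,500 = 57%, within 80% cap
Credit 670 → row 643–674; LTV 57% → column 55.01–69%. Grid cell → 5.55%.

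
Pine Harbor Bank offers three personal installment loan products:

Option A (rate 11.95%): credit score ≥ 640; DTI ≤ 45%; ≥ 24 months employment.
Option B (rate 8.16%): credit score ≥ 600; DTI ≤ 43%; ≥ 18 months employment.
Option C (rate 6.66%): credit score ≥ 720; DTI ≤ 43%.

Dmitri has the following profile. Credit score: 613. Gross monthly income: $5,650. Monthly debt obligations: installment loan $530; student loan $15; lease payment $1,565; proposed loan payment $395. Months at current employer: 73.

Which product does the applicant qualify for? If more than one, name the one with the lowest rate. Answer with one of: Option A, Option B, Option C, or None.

Total debts = (530 + 15 + 1,565 + 395) = 2,505; DTI = 2,505/5,650 = 44.3%.
Option A: score 613 < 640; DTI 44.3% ≤ 45%; employment 73 ≥ 24 mo → does not qualify.
Option B: score 613 ≥ 600; DTI 44.3% > 43%; employment 73 ≥ 18 mo → does not qualify.
Option C: score 613 < 720; DTI 44.3% > 43% → does not qualify.

None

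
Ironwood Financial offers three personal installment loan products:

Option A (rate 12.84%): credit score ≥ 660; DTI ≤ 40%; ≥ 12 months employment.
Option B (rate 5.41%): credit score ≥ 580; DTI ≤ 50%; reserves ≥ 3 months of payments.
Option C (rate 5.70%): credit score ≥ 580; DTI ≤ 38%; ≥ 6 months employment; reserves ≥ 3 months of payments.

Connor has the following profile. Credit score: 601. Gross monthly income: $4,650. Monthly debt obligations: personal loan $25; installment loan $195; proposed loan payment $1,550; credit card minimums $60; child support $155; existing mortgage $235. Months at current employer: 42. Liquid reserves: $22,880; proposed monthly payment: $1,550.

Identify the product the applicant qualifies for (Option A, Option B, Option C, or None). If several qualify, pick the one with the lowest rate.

Total debts = (25 + 195 + 1,550 + 60 + 155 + 235) = 2,220; DTI = 2,220/4,650 = 47.7%.
Reserves = 22,880/1,550 = 14.8 months.
Option A: score 601 < 660; DTI 47.7% > 40%; employment 42 ≥ 12 mo → does not qualify.
Option B: score 601 ≥ 580; DTI 47.7% ≤ 50%; reserves 14.8 ≥ 3 mo → qualifies.
Option C: score 601 ≥ 580; DTI 47.7% > 38%; employment 42 ≥ 6 mo; reserves 14.8 ≥ 3 mo → does not qualify.

Option B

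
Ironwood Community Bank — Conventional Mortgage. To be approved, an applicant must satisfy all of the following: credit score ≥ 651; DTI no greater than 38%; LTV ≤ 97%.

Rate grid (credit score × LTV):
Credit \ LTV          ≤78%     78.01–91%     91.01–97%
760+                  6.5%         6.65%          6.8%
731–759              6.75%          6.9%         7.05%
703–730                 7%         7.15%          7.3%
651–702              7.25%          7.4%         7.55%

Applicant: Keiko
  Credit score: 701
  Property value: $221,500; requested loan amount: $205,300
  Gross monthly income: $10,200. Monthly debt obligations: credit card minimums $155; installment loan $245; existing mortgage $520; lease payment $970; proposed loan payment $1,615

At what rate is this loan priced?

Credit score 701 ≥ 651; Total monthly debts = (155 + 245 + 520 + 970 + 1,615) = 3,505. Debt-to-income = 3,505/10,200 = 34.4% — meets 38% limit
LTV: 205,300 ÷ 221,500 = 92.7%, within 97% cap
Row: 701 falls in 651–702. Column: 92.7% falls in 91.01–97%. Rate = 7.55%.

7.55%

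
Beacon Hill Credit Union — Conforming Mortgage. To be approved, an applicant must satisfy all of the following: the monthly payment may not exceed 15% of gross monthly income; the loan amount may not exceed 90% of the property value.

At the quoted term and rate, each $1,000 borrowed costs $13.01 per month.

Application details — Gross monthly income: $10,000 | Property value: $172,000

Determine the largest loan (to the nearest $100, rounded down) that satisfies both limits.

Payment cap: 15% × $10,000 = $1,500/month.
At $13.01 per $1,000, that supports 1,500/13.01 × 1,000 ≈ $115,295 → $115,200.
LTV cap: 90% × $172,000 = $154,800 → $154,800.
Binding constraint: payment-to-income.

$115,200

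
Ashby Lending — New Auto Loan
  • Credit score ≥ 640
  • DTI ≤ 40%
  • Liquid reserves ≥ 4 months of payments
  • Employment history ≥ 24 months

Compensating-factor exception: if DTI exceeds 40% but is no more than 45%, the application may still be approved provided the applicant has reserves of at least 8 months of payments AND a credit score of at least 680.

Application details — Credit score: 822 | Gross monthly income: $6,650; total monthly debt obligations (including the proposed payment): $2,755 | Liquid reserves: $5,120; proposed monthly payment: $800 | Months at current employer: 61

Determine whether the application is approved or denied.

Denied

Credit score 822 ≥ 640 (meets base)
DTI: 2,755 ÷ 6,650 = 41.4%, over the 40% base limit.
Reserves: 5,120 ÷ 800 = 6.4 months (meets 4-month minimum)
Employment 61 ≥ 24 months
DTI 41.4% is within the 40%–45% exception band; checking compensating factors.
Reserves 6.4 < 8 months; credit score 822 ≥ 680.
Compensating-factor requirement not fully met.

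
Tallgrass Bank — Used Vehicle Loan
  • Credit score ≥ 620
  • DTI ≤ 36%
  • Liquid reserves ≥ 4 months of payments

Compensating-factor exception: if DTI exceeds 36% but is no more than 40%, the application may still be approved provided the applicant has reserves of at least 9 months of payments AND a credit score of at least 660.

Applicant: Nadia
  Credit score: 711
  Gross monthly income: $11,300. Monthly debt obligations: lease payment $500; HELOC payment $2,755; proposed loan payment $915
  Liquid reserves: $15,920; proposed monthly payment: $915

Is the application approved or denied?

Approved

Credit score 711 ≥ 620 (meets base)
Total debts = (500 + 2,755 + 915) = 4,170. DTI = 4,170/11,300 = 36.9% > 36% — standard DTI limit exceeded.
Reserves: 15,920 ÷ 915 = 17.4 months (meets 4-month minimum)
36.9% falls in the override range (36%–40%), so the compensating-factor test applies.
Override check — reserves: 17.4 mo (ok); score: 711 (ok).
Both compensating conditions met → exception applies.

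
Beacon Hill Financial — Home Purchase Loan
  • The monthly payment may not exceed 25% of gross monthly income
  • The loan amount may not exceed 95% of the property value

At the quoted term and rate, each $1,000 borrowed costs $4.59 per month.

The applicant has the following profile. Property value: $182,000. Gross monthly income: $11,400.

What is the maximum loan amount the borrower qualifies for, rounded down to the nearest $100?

$172,900

Payment cap: 25% × $11,400 = $2,850/month.
At $4.59 per $1,000, that supports 2,850/4.59 × 1,000 ≈ $620,915 → $620,900.
LTV cap: 95% × $182,000 = $172,900 → $172,900.
Binding constraint: loan-to-value.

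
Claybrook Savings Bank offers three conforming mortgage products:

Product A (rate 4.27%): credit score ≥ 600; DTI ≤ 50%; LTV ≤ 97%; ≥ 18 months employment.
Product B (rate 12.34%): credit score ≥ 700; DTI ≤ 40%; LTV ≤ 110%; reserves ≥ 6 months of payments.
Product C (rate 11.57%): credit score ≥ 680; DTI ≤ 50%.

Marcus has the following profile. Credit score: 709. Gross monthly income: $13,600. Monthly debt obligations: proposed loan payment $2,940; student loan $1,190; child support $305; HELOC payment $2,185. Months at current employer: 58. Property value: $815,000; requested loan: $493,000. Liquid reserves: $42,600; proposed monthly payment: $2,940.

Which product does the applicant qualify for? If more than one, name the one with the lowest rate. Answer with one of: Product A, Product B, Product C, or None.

Product A

Total debts = (2,940 + 1,190 + 305 + 2,185) = 6,620; DTI = 6,620/13,600 = 48.7%.
LTV = 493,000/815,000 = 60.5%.
Reserves = 42,600/2,940 = 14.5 months.
Product A: score 709 ≥ 600; DTI 48.7% ≤ 50%; LTV 60.5% ≤ 97%; employment 58 ≥ 18 mo → qualifies.
Product B: score 709 ≥ 700; DTI 48.7% > 40%; LTV 60.5% ≤ 110%; reserves 14.5 ≥ 6 mo → does not qualify.
Product C: score 709 ≥ 680; DTI 48.7% ≤ 50% → qualifies.
Qualifying: Product A, Product C. Lowest rate is 4.27% → Product A.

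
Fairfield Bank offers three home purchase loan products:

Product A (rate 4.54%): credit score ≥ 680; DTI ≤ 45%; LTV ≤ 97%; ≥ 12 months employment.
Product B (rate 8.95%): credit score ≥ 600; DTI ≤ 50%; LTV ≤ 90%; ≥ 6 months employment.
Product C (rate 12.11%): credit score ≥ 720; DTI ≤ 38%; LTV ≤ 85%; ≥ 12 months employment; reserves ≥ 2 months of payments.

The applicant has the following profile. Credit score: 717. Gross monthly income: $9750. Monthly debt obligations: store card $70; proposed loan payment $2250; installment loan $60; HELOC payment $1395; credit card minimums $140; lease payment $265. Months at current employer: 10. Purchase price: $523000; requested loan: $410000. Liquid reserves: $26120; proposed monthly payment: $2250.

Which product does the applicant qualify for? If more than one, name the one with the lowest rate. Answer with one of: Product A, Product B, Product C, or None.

Total debts = (70 + 2,250 + 60 + 1,395 + 140 + 265) = 4,180; DTI = 4,180/9,750 = 42.9%.
LTV = 410,000/523,000 = 78.4%.
Reserves = 26,120/2,250 = 11.6 months.
Product A: score 717 ≥ 680; DTI 42.9% ≤ 45%; LTV 78.4% ≤ 97%; employment 10 < 12 mo → does not qualify.
Product B: score 717 ≥ 600; DTI 42.9% ≤ 50%; LTV 78.4% ≤ 90%; employment 10 ≥ 6 mo → qualifies.
Product C: score 717 < 720; DTI 42.9% > 38%; LTV 78.4% ≤ 85%; employment 10 < 12 mo; reserves 11.6 ≥ 2 mo → does not qualify.

Product B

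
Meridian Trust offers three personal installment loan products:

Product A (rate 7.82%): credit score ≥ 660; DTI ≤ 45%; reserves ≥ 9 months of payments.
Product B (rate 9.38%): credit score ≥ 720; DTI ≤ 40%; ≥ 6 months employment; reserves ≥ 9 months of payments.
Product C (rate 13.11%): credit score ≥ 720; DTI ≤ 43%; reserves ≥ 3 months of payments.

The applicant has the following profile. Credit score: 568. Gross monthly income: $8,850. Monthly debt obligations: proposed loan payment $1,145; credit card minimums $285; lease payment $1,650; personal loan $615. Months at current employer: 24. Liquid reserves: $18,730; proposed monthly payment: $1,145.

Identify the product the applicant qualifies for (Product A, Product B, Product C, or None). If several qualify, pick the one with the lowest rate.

None

Total debts = (1,145 + 285 + 1,650 + 615) = 3,695; DTI = 3,695/8,850 = 41.8%.
Reserves = 18,730/1,145 = 16.4 months.
Product A: score 568 < 660; DTI 41.8% ≤ 45%; reserves 16.4 ≥ 9 mo → does not qualify.
Product B: score 568 < 720; DTI 41.8% > 40%; employment 24 ≥ 6 mo; reserves 16.4 ≥ 9 mo → does not qualify.
Product C: score 568 < 720; DTI 41.8% ≤ 43%; reserves 16.4 ≥ 3 mo → does not qualify.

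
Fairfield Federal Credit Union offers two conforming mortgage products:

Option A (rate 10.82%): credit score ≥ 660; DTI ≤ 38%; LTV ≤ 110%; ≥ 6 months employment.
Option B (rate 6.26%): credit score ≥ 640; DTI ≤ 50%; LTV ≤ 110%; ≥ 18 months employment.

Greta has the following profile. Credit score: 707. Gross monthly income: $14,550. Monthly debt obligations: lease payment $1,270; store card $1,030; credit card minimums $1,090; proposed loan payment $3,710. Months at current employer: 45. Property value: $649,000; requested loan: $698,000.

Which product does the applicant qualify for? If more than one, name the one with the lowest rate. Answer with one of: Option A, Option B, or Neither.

Option B

Total debts = (1,270 + 1,030 + 1,090 + 3,710) = 7,100; DTI = 7,100/14,550 = 48.8%.
LTV = 698,000/649,000 = 107.6%.
Option A: score 707 ≥ 660; DTI 48.8% > 38%; LTV 107.6% ≤ 110%; employment 45 ≥ 6 mo → does not qualify.
Option B: score 707 ≥ 640; DTI 48.8% ≤ 50%; LTV 107.6% ≤ 110%; employment 45 ≥ 18 mo → qualifies.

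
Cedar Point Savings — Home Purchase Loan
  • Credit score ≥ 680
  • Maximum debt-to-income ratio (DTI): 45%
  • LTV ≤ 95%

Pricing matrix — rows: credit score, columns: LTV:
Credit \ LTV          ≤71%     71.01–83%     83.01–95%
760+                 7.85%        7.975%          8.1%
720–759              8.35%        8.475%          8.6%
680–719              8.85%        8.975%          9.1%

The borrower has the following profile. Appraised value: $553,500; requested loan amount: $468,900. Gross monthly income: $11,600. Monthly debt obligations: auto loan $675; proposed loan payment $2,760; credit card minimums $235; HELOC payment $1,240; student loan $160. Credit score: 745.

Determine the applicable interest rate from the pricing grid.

8.6%

Credit score 745 ≥ 680; Total monthly debts = (675 + 2,760 + 235 + 1,240 + 160) = 5,070. DTI: 5,070 ÷ 11,600 = 43.7%, within the 45% cap
LTV: 468,900 ÷ 553,500 = 84.7%, within 95% cap
Row: 745 falls in 720–759. Column: 84.7% falls in 83.01–95%. Rate = 8.6%.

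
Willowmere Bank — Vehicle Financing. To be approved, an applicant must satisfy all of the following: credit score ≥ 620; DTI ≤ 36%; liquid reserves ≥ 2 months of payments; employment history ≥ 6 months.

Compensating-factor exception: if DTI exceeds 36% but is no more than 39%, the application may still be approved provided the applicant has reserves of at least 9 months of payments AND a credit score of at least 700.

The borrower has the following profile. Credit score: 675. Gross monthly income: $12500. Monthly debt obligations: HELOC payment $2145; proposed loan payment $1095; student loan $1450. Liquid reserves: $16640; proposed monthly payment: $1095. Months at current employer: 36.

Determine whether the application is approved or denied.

Denied

Credit score 675 ≥ 620 (meets base)
Total debts = (2,145 + 1,095 + 1,450) = 4,690. DTI: 4,690 ÷ 12,500 = 37.5%, over the 36% base limit.
Liquid reserves cover 16,640/1,095 = 15.2 months — ≥ 2 required
Employment 36 ≥ 6 months
37.5% falls in the override range (36%–39%), so the compensating-factor test applies.
Reserves 15.2 ≥ 9 months; credit score 675 < 700.
Override conditions not both satisfied; exception does not apply.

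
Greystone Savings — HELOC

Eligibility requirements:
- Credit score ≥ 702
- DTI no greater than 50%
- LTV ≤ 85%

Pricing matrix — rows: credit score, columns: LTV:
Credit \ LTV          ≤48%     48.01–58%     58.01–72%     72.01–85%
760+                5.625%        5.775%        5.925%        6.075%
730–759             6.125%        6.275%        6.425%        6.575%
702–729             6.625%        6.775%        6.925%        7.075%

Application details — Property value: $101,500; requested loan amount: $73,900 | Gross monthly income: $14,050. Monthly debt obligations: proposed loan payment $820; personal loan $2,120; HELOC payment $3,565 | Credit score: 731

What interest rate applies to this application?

Credit score 731 ≥ 702; Total monthly debts = (820 + 2,120 + 3,565) = 6,505. Debt-to-income = 6,505/14,050 = 46.3% — meets 50% limit
Loan-to-value = 73,900/101,500 = 72.8% — pass (85% max)
Credit 731 → row 730–759; LTV 72.8% → column 72.01–85%. Grid cell → 6.575%.

6.575%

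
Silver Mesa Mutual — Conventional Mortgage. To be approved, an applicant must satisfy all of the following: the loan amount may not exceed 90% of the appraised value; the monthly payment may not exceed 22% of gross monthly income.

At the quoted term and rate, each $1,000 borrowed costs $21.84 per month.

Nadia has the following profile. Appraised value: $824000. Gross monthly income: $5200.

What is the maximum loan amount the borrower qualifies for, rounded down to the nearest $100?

Payment cap: 22% × $5,200 = $1,144/month.
At $21.84 per $1,000, that supports 1,144/21.84 × 1,000 ≈ $52,380 → $52,300.
LTV cap: 90% × $824,000 = $741,600 → $741,600.
Binding constraint: payment-to-income.

$52,300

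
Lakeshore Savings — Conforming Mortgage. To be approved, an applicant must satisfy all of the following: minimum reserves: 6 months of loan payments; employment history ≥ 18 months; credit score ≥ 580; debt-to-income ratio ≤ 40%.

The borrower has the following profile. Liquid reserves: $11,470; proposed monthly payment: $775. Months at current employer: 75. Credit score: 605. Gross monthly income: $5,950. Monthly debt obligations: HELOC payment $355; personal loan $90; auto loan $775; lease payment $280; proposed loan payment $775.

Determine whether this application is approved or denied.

Approved

Reserves = 11,470/775 = 14.8 months ≥ 6
Employment 75 ≥ 18 months
Credit score 605 ≥ 580 (meets)
Total monthly debts = (355 + 90 + 775 + 280 + 775) = 2,275. Debt-to-income = 2,275/5,950 = 38.2% — meets 40% limit
All criteria satisfied.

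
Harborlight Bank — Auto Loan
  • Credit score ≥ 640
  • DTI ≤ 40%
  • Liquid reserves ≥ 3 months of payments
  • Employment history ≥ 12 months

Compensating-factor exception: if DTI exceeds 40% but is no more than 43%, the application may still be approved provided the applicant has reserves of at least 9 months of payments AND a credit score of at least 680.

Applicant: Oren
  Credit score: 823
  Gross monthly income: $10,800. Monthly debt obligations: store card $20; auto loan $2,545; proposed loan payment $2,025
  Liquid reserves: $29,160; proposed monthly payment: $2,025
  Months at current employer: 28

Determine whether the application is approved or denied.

Credit score 823 ≥ 640 (meets base)
Total debts = (20 + 2,545 + 2,025) = 4,590. DTI: 4,590 ÷ 10,800 = 42.5%, over the 40% base limit.
Reserves: 29,160 ÷ 2,025 = 14.4 months (meets 3-month minimum)
Employment 28 ≥ 12 months
DTI 42.5% is within the 40%–43% exception band; checking compensating factors.
Reserves 14.4 ≥ 9 months; credit score 823 ≥ 680.
Both override conditions satisfied; DTI exception granted.

Approved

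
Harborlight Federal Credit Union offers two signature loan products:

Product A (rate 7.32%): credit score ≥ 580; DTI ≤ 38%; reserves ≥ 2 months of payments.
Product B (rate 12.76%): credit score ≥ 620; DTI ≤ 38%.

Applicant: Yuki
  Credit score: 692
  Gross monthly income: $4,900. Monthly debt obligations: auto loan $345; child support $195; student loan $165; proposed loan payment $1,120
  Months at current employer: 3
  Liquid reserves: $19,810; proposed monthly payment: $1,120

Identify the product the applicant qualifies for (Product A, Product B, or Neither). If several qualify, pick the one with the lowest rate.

Product A

Total debts = (345 + 195 + 165 + 1,120) = 1,825; DTI = 1,825/4,900 = 37.2%.
Reserves = 19,810/1,120 = 17.7 months.
Product A: score 692 ≥ 580; DTI 37.2% ≤ 38%; reserves 17.7 ≥ 2 mo → qualifies.
Product B: score 692 ≥ 620; DTI 37.2% ≤ 38% → qualifies.
Qualifying: Product A, Product B. Lowest rate is 7.32% → Product A.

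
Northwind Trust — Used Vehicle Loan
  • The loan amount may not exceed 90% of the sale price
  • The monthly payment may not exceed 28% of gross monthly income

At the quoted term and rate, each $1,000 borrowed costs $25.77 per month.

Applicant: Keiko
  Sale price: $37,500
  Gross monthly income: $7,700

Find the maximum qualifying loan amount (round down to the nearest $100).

$33,700

Payment cap: 28% × $7,700 = $2,156/month.
At $25.77 per $1,000, that supports 2,156/25.77 × 1,000 ≈ $83,663 → $83,600.
LTV cap: 90% × $37,500 = $33,750 → $33,700.
Binding constraint: loan-to-value.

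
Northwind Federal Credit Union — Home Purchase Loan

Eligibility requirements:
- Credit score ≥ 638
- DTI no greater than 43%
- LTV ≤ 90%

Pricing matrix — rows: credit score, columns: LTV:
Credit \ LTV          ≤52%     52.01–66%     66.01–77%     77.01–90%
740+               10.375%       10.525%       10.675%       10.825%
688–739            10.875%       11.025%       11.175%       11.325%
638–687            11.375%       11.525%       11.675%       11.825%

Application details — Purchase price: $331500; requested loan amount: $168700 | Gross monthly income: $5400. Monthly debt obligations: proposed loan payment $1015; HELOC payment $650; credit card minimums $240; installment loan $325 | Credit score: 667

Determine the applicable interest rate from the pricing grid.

Credit score 667 ≥ 638; Total monthly debts = (1,015 + 650 + 240 + 325) = 2,230. DTI: 2,230 ÷ 5,400 = 41.3%, within the 43% cap
LTV: 168,700 ÷ 331,500 = 50.9%, within 90% cap
Credit 667 → row 638–687; LTV 50.9% → column ≤52%. Grid cell → 11.375%.

11.375%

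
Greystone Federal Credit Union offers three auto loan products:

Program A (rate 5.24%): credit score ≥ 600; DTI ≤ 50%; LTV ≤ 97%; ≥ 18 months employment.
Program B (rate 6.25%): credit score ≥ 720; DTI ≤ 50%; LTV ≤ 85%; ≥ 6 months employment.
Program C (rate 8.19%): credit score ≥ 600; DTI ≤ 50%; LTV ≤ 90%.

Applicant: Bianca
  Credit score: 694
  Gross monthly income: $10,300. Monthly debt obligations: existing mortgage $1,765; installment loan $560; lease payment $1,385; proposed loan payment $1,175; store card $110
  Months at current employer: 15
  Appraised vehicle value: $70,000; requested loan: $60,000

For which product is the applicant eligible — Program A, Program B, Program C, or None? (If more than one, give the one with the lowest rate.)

Program C

Total debts = (1,765 + 560 + 1,385 + 1,175 + 110) = 4,995; DTI = 4,995/10,300 = 48.5%.
LTV = 60,000/70,000 = 85.7%.
Program A: score 694 ≥ 600; DTI 48.5% ≤ 50%; LTV 85.7% ≤ 97%; employment 15 < 18 mo → does not qualify.
Program B: score 694 < 720; DTI 48.5% ≤ 50%; LTV 85.7% > 85%; employment 15 ≥ 6 mo → does not qualify.
Program C: score 694 ≥ 600; DTI 48.5% ≤ 50%; LTV 85.7% ≤ 90% → qualifies.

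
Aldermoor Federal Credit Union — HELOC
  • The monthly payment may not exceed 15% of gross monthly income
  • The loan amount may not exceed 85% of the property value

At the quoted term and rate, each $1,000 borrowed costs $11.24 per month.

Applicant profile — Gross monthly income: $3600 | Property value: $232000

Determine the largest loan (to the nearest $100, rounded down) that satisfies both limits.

Payment cap: 15% × $3,600 = $540/month.
At $11.24 per $1,000, that supports 540/11.24 × 1,000 ≈ $48,042 → $48,000.
LTV cap: 85% × $232,000 = $197,200 → $197,200.
Binding constraint: payment-to-income.

$48,000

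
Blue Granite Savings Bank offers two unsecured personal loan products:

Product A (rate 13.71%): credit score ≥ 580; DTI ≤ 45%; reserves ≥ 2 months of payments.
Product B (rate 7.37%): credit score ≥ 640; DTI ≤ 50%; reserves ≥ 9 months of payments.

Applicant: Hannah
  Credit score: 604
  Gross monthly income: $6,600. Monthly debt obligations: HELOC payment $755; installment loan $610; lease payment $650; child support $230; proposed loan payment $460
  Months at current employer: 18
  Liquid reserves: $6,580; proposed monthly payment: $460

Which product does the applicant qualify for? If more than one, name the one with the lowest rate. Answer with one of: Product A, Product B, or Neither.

Total debts = (755 + 610 + 650 + 230 + 460) = 2,705; DTI = 2,705/6,600 = 41%.
Reserves = 6,580/460 = 14.3 months.
Product A: score 604 ≥ 580; DTI 41% ≤ 45%; reserves 14.3 ≥ 2 mo → qualifies.
Product B: score 604 < 640; DTI 41% ≤ 50%; reserves 14.3 ≥ 9 mo → does not qualify.

Product A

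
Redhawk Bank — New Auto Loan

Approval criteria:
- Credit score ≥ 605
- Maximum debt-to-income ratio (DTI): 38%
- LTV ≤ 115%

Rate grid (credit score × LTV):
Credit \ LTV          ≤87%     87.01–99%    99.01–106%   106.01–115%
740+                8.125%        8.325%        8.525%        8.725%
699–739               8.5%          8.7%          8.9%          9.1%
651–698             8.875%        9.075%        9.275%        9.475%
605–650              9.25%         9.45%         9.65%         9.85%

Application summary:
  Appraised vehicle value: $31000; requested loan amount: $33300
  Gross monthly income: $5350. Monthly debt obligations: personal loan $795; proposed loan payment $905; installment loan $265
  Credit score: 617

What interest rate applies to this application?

Credit score 617 ≥ 605; Total monthly debts = (795 + 905 + 265) = 1,965. DTI = 1,965/5,350 = 36.7% ≤ 38%
LTV = 33,300/31,000 = 107.4% ≤ 115%
Credit 617 → row 605–650; LTV 107.4% → column 106.01–115%. Grid cell → 9.85%.

9.85%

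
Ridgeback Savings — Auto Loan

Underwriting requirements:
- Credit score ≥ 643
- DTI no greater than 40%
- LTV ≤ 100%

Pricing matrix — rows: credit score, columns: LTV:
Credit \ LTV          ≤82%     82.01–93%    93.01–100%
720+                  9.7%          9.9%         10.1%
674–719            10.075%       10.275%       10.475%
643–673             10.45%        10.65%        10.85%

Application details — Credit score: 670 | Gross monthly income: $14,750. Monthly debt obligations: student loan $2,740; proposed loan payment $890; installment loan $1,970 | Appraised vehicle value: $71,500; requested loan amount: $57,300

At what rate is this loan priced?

Credit score 670 ≥ 643; Total monthly debts = (2,740 + 890 + 1,970) = 5,600. DTI: 5,600 ÷ 14,750 = 38%, within the 40% cap
Loan-to-value = 57,300/71,500 = 80.1% — pass (100% max)
Credit 670 → row 643–673; LTV 80.1% → column ≤82%. Grid cell → 10.45%.

10.45%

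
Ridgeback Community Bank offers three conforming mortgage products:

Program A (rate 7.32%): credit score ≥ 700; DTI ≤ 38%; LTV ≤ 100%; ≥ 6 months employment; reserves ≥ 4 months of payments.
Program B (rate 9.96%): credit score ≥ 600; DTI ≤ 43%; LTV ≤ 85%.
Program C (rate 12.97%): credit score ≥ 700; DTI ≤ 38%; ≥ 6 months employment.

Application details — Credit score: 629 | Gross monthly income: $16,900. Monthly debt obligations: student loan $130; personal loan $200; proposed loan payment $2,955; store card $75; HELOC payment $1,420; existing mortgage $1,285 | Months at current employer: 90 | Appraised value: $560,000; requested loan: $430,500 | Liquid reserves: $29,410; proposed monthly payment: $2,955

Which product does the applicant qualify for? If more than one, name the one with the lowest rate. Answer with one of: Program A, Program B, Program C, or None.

Total debts = (130 + 200 + 2,955 + 75 + 1,420 + 1,285) = 6,065; DTI = 6,065/16,900 = 35.9%.
LTV = 430,500/560,000 = 76.9%.
Reserves = 29,410/2,955 = 10.0 months.
Program A: score 629 < 700; DTI 35.9% ≤ 38%; LTV 76.9% ≤ 100%; employment 90 ≥ 6 mo; reserves 10.0 ≥ 4 mo → does not qualify.
Program B: score 629 ≥ 600; DTI 35.9% ≤ 43%; LTV 76.9% ≤ 85% → qualifies.
Program C: score 629 < 700; DTI 35.9% ≤ 38%; employment 90 ≥ 6 mo → does not qualify.

Program B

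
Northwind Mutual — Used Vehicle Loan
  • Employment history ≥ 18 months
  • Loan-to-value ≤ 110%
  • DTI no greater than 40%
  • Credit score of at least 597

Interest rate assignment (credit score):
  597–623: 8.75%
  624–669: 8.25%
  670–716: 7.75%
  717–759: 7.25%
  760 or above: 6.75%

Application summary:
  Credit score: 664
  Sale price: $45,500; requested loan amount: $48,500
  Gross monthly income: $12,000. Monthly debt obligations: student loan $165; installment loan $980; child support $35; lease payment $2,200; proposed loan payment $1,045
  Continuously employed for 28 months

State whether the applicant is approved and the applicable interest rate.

Credit score 664 ≥ 597 (meets minimum)
Employment 28 ≥ 18 months
Loan-to-value = 48,500/45,500 = 106.6% — pass (110% max)
Total monthly debts = (165 + 980 + 35 + 2,200 + 1,045) = 4,425. Debt-to-income = 4,425/12,000 = 36.9% — meets 40% limit
All requirements met. Score 664 falls in the 624–669 tier → 8.25%.

Approved at 8.25%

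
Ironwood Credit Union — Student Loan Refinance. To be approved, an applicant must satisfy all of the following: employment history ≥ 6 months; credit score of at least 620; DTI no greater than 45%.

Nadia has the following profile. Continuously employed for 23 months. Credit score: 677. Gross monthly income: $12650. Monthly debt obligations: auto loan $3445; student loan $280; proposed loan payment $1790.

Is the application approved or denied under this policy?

Approved

Employment 23 ≥ 6 months
Credit score 677 ≥ 620 (meets)
Total monthly debts = (3,445 + 280 + 1,790) = 5,515. DTI = 5,515/12,650 = 43.6% ≤ 45%
All criteria satisfied.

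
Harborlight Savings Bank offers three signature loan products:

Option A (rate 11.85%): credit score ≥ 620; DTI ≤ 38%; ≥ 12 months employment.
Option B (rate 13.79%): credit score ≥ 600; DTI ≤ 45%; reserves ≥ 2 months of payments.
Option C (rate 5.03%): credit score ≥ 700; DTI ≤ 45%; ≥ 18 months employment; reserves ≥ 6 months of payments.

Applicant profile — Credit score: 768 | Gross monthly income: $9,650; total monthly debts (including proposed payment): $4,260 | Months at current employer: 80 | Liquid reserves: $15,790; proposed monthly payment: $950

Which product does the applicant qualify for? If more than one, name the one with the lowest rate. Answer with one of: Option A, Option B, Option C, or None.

DTI = 4,260/9,650 = 44.1%.
Reserves = 15,790/950 = 16.6 months.
Option A: score 768 ≥ 620; DTI 44.1% > 38%; employment 80 ≥ 12 mo → does not qualify.
Option B: score 768 ≥ 600; DTI 44.1% ≤ 45%; reserves 16.6 ≥ 2 mo → qualifies.
Option C: score 768 ≥ 700; DTI 44.1% ≤ 45%; employment 80 ≥ 18 mo; reserves 16.6 ≥ 6 mo → qualifies.
Qualifying: Option B, Option C. Lowest rate is 5.03% → Option C.

Option C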